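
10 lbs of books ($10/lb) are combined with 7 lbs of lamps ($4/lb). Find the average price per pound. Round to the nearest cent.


Cost of books:
10 x $10 = $100
Cost of lamps:
7 x $4 = $28
Total cost: $100 + $28 = $128
Total weight: 17 lbs
Average: $128 / 17 = $7.5294... ≈ $7.53/lb

$7.53/lb


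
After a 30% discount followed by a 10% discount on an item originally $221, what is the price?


First discount:
30% of $221 = $66.30
Price after first discount:
$221 - $66.30 = $154.70
Second discount:
10% of $154.70 = $15.47
Final price:
$154.70 - $15.47 = $139.23

$139.23


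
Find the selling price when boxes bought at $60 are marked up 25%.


Calculate the markup amount:
25% of $60 = $15
Add to cost:
$60 + $15 = $75

$75


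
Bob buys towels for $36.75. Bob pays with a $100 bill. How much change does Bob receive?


Start with the amount paid:
$100
Subtract the price:
$100 - $36.75 = $63.25

$63.25


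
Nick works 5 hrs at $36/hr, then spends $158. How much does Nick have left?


Calculate earnings:
5 x $36 = $180
Subtract spending:
$180 - $158 = $22

$22


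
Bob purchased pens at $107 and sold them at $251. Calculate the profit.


Selling price = $251
Cost price = $107
Profit = selling price - cost price:
Profit = $251 - $107 = $144

$144


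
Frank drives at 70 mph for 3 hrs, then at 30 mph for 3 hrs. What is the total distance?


Leg 1 distance:
70 x 3 = 210 miles
Leg 2 distance:
30 x 3 = 90 miles
Total distance:
210 + 90 = 300 miles

300 miles


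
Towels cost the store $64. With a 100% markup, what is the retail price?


Calculate the markup amount:
100% of $64 = $64
Add to cost:
$64 + $64 = $128

$128


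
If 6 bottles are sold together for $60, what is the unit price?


Total cost: $60
Number of items: 6
Unit price: $60 / 6 = $10

$10


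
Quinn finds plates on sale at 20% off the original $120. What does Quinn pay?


Calculate the discount amount:
20% of $120 = $24
Subtract from original:
$120 - $24 = $96

$96


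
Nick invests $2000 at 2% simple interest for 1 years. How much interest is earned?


Use the formula I = P x R x T / 100
P x R x T = 2000 x 2 x 1 = 4000
I = 4000 / 100 = $40

$40


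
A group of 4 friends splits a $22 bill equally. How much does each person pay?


Total bill: $22
Number of people: 4
Each pays: $22 / 4 = $5.50

$5.50


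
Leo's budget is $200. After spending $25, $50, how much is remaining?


Add up expenses:
$25 + $50 = $75
Subtract from budget:
$200 - $75 = $125

$125


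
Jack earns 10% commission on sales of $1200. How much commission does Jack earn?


Convert rate to decimal:
10% = 0.1
Multiply by sales:
$1200 x 0.1 = $120

$120


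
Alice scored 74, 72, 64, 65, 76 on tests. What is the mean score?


Add the scores:
74 + 72 + 64 + 65 + 76 = 351
Divide by the number of tests:
351 / 5 = 70.2

70.2


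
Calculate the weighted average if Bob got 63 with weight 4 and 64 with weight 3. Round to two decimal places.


Weighted sum:
4 x 63 + 3 x 64 = 444
Total weight:
4 + 3 = 7
Weighted average:
444 / 7 = 63.4285... ≈ 63.43

63.43


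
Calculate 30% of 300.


Convert percentage to decimal:
30% = 0.3
Multiply:
300 x 0.3 = 90

90


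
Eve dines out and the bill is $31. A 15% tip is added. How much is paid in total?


Calculate the tip:
15% of $31 = $4.65
Add tip to meal cost:
$31 + $4.65 = $35.65

$35.65


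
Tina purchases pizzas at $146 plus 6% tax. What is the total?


Calculate the tax:
6% of $146 = $8.76
Add tax to price:
$146 + $8.76 = $154.76

$154.76


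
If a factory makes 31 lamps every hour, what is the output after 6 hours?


Production rate: 31 lamps per hour
Time: 6 hours
Total: 31 x 6 = 186 lamps

186 lamps


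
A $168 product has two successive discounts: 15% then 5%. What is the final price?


First discount:
15% of $168 = $25.20
Price after first discount:
$168 - $25.20 = $142.80
Second discount:
5% of $142.80 = $7.14
Final price:
$142.80 - $7.14 = $135.66

$135.66


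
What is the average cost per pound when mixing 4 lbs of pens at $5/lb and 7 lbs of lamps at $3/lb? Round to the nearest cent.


Cost of pens:
4 x $5 = $20
Cost of lamps:
7 x $3 = $21
Total cost: $20 + $21 = $41
Total weight: 11 lbs
Average: $41 / 11 = $3.7272... ≈ $3.73/lb

$3.73/lb


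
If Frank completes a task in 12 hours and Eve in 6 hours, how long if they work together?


Frank's rate: 1/12 of the job per hour
Eve's rate: 1/6 of the job per hour
Combined rate: 1/12 + 1/6 = 1/4 per hour
Time = 1 / (1/4) = 4 hours

4 hours


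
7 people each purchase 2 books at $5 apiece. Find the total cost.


Cost per person:
2 x $5 = $10
Group total:
7 x $10 = $70

$70


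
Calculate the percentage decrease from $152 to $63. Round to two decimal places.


Find the absolute change:
|63 - 152| = 89
Divide by original and multiply by 100:
89 / 152 x 100 = 58.5526...% ≈ 58.55%

58.55%


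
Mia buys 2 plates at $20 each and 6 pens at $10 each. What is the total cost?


Cost of plates:
2 x $20 = $40
Cost of pens:
6 x $10 = $60
Add both:
$40 + $60 = $100

$100


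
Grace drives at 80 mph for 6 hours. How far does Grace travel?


Use the formula: distance = speed x time
Speed = 80 mph, Time = 6 hours
80 x 6 = 480 miles

480 miles


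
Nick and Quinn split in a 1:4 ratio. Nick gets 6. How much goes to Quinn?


Find the multiplier:
6 / 1 = 6
Apply to Quinn's share:
4 x 6 = 24

24


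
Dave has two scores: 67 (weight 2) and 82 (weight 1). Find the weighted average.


Weighted sum:
2 x 67 + 1 x 82 = 216
Total weight:
2 + 1 = 3
Weighted average:
216 / 3 = 72

72


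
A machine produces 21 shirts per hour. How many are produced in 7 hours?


Production rate: 21 shirts per hour
Time: 7 hours
Total: 21 x 7 = 147 shirts

147 shirts


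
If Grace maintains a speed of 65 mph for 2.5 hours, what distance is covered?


Use the formula: distance = speed x time
Speed = 65 mph, Time = 2.5 hours
65 x 2.5 = 162.5 miles

162.5 miles


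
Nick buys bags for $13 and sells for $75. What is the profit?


Selling price = $75
Cost price = $13
Profit = selling price - cost price:
Profit = $75 - $13 = $62

$62


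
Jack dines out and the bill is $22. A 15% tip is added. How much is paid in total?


Calculate the tip:
15% of $22 = $3.30
Add tip to meal cost:
$22 + $3.30 = $25.30

$25.30


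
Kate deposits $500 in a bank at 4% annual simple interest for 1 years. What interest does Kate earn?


Use the formula I = P x R x T / 100
P x R x T = 500 x 4 x 1 = 2000
I = 2000 / 100 = $20

$20


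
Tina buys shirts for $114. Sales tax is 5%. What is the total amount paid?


Calculate the tax:
5% of $114 = $5.70
Add tax to price:
$114 + $5.70 = $119.70

$119.70


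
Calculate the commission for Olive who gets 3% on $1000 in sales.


Convert rate to decimal:
3% = 0.03
Multiply by sales:
$1000 x 0.03 = $30

$30


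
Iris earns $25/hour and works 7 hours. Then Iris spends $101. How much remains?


Calculate earnings:
7 x $25 = $175
Subtract spending:
$175 - $101 = $74

$74


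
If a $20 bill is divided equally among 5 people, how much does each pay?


Total bill: $20
Number of people: 5
Each pays: $20 / 5 = $4

$4


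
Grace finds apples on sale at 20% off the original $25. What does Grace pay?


Calculate the discount amount:
20% of $25 = $5
Subtract from original:
$25 - $5 = $20

$20


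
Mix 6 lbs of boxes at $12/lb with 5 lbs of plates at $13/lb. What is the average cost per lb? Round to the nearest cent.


Cost of boxes:
6 x $12 = $72
Cost of plates:
5 x $13 = $65
Total cost: $72 + $65 = $137
Total weight: 11 lbs
Average: $137 / 11 = $12.4545... ≈ $12.45/lb

$12.45/lb


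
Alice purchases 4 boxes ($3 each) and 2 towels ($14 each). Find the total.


Cost of boxes:
4 x $3 = $12
Cost of towels:
2 x $14 = $28
Add both:
$12 + $28 = $40

$40


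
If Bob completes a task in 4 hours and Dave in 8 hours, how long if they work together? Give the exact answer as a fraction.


Bob's rate: 1/4 of the job per hour
Dave's rate: 1/8 of the job per hour
Combined rate: 1/4 + 1/8 = 3/8 per hour
Time = 1 / (3/8) = 8/3 hours (≈ 2.67 hours)

8/3 hours


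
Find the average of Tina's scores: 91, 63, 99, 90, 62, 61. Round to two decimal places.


Add the scores:
91 + 63 + 99 + 90 + 62 + 61 = 466
Divide by the number of tests:
466 / 6 = 77.6666... ≈ 77.67

77.67


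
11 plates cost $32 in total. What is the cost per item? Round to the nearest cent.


Total cost: $32
Number of items: 11
Unit price: $32 / 11 = $2.9090... ≈ $2.91

$2.91


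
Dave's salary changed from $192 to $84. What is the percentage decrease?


Find the absolute change:
|84 - 192| = 108
Divide by original and multiply by 100:
108 / 192 x 100 = 56.25%

56.25%


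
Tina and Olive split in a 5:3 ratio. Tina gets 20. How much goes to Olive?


Find the multiplier:
20 / 5 = 4
Apply to Olive's share:
3 x 4 = 12

12


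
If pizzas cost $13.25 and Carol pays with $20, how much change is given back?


Start with the amount paid:
$20
Subtract the price:
$20 - $13.25 = $6.75

$6.75


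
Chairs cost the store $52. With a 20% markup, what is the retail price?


Calculate the markup amount:
20% of $52 = $10.40
Add to cost:
$52 + $10.40 = $62.40

$62.40


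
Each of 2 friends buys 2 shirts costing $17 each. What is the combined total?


Cost per person:
2 x $17 = $34
Group total:
2 x $34 = $68

$68


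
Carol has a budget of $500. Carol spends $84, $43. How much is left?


Add up expenses:
$84 + $43 = $127
Subtract from budget:
$500 - $127 = $373

$373


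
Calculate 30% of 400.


Convert percentage to decimal:
30% = 0.3
Multiply:
400 x 0.3 = 120

120


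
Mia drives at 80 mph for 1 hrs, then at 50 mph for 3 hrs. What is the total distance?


Leg 1 distance:
80 x 1 = 80 miles
Leg 2 distance:
50 x 3 = 150 miles
Total distance:
80 + 150 = 230 miles

230 miles


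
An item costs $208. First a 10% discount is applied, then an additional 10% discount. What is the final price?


First discount:
10% of $208 = $20.80
Price after first discount:
$208 - $20.80 = $187.20
Second discount:
10% of $187.20 = $18.72
Final price:
$187.20 - $18.72 = $168.48

$168.48


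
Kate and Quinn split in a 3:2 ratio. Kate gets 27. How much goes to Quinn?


Find the multiplier:
27 / 3 = 9
Apply to Quinn's share:
2 x 9 = 18

18


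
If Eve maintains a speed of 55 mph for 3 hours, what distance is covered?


Use the formula: distance = speed x time
Speed = 55 mph, Time = 3 hours
55 x 3 = 165 miles

165 miles


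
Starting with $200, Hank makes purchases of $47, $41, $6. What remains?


Add up expenses:
$47 + $41 + $6 = $94
Subtract from budget:
$200 - $94 = $106

$106


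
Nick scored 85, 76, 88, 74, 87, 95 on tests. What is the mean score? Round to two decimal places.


Add the scores:
85 + 76 + 88 + 74 + 87 + 95 = 505
Divide by the number of tests:
505 / 6 = 84.1666... ≈ 84.17

84.17


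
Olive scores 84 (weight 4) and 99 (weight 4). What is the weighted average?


Weighted sum:
4 x 84 + 4 x 99 = 732
Total weight:
4 + 4 = 8
Weighted average:
732 / 8 = 91.5

91.5


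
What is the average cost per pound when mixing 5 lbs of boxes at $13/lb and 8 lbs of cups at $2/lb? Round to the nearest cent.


Cost of boxes:
5 x $13 = $65
Cost of cups:
8 x $2 = $16
Total cost: $65 + $16 = $81
Total weight: 13 lbs
Average: $81 / 13 = $6.2307... ≈ $6.23/lb

$6.23/lb


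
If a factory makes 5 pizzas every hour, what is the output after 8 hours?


Production rate: 5 pizzas per hour
Time: 8 hours
Total: 5 x 8 = 40 pizzas

40 pizzas


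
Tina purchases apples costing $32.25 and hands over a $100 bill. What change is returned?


Start with the amount paid:
$100
Subtract the price:
$100 - $32.25 = $67.75

$67.75


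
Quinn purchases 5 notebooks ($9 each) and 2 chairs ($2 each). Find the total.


Cost of notebooks:
5 x $9 = $45
Cost of chairs:
2 x $2 = $4
Add both:
$45 + $4 = $49

$49


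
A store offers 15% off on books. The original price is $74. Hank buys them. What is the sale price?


Calculate the discount amount:
15% of $74 = $11.10
Subtract from original:
$74 - $11.10 = $62.90

$62.90


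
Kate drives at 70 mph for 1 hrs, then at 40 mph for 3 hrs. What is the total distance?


Leg 1 distance:
70 x 1 = 70 miles
Leg 2 distance:
40 x 3 = 120 miles
Total distance:
70 + 120 = 190 miles

190 miles


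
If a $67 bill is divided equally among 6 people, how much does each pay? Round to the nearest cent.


Total bill: $67
Number of people: 6
Each pays: $67 / 6 = $11.1666... ≈ $11.17

$11.17


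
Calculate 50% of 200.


Convert percentage to decimal:
50% = 0.5
Multiply:
200 x 0.5 = 100

100


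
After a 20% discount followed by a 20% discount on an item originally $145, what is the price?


First discount:
20% of $145 = $29
Price after first discount:
$145 - $29 = $116
Second discount:
20% of $116 = $23.20
Final price:
$116 - $23.20 = $92.80

$92.80


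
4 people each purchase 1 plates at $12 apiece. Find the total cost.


Cost per person:
1 x $12 = $12
Group total:
4 x $12 = $48

$48


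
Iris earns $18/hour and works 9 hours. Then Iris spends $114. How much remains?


Calculate earnings:
9 x $18 = $162
Subtract spending:
$162 - $114 = $48

$48


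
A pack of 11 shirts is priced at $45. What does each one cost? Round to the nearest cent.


Total cost: $45
Number of items: 11
Unit price: $45 / 11 = $4.0909... ≈ $4.09

$4.09


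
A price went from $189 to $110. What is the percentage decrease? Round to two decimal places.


Find the absolute change:
|110 - 189| = 79
Divide by original and multiply by 100:
79 / 189 x 100 = 41.7989...% ≈ 41.8%

41.8%


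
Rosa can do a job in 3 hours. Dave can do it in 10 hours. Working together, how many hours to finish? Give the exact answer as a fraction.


Rosa's rate: 1/3 of the job per hour
Dave's rate: 1/10 of the job per hour
Combined rate: 1/3 + 1/10 = 13/30 per hour
Time = 1 / (13/30) = 30/13 hours (≈ 2.31 hours)

30/13 hours


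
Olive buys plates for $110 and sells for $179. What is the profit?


Selling price = $179
Cost price = $110
Profit = selling price - cost price:
Profit = $179 - $110 = $69

$69


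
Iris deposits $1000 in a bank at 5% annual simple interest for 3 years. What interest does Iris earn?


Use the formula I = P x R x T / 100
P x R x T = 1000 x 5 x 3 = 15000
I = 15000 / 100 = $150

$150


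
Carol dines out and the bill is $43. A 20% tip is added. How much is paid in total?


Calculate the tip:
20% of $43 = $8.60
Add tip to meal cost:
$43 + $8.60 = $51.60

$51.60


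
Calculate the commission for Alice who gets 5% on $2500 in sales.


Convert rate to decimal:
5% = 0.05
Multiply by sales:
$2500 x 0.05 = $125

$125


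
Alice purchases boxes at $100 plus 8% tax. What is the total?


Calculate the tax:
8% of $100 = $8
Add tax to price:
$100 + $8 = $108

$108


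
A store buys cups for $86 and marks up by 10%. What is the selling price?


Calculate the markup amount:
10% of $86 = $8.60
Add to cost:
$86 + $8.60 = $94.60

$94.60


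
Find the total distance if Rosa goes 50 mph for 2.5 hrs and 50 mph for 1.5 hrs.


Leg 1 distance:
50 x 2.5 = 125 miles
Leg 2 distance:
50 x 1.5 = 75 miles
Total distance:
125 + 75 = 200 miles

200 miles


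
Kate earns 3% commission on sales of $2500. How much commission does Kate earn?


Convert rate to decimal:
3% = 0.03
Multiply by sales:
$2500 x 0.03 = $75

$75


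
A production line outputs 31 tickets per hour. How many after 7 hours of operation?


Production rate: 31 tickets per hour
Time: 7 hours
Total: 31 x 7 = 217 tickets

217 tickets


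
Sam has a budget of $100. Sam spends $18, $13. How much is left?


Add up expenses:
$18 + $13 = $31
Subtract from budget:
$100 - $31 = $69

$69


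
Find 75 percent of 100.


Convert percentage to decimal:
75% = 0.75
Multiply:
100 x 0.75 = 75

75


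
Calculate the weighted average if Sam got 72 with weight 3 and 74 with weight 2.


Weighted sum:
3 x 72 + 2 x 74 = 364
Total weight:
3 + 2 = 5
Weighted average:
364 / 5 = 72.8

72.8


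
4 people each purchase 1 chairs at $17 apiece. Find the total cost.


Cost per person:
1 x $17 = $17
Group total:
4 x $17 = $68

$68


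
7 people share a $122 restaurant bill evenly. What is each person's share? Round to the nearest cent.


Total bill: $122
Number of people: 7
Each pays: $122 / 7 = $17.4285... ≈ $17.43

$17.43


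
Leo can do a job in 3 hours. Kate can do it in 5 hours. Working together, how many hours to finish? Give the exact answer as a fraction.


Leo's rate: 1/3 of the job per hour
Kate's rate: 1/5 of the job per hour
Combined rate: 1/3 + 1/5 = 8/15 per hour
Time = 1 / (8/15) = 15/8 hours (≈ 1.88 hours)

15/8 hours


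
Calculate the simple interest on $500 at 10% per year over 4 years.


Use the formula I = P x R x T / 100
P x R x T = 500 x 10 x 4 = 20000
I = 20000 / 100 = $200

$200


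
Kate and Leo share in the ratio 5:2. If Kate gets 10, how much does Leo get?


Find the multiplier:
10 / 5 = 2
Apply to Leo's share:
2 x 2 = 4

4


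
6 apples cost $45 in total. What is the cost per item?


Total cost: $45
Number of items: 6
Unit price: $45 / 6 = $7.50

$7.50


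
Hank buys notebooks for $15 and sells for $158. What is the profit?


Selling price = $158
Cost price = $15
Profit = selling price - cost price:
Profit = $158 - $15 = $143

$143


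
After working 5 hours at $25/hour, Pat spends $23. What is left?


Calculate earnings:
5 x $25 = $125
Subtract spending:
$125 - $23 = $102

$102


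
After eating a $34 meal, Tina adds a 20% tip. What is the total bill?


Calculate the tip:
20% of $34 = $6.80
Add tip to meal cost:
$34 + $6.80 = $40.80

$40.80


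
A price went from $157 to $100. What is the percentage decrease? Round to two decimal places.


Find the absolute change:
|100 - 157| = 57
Divide by original and multiply by 100:
57 / 157 x 100 = 36.3057...% ≈ 36.31%

36.31%


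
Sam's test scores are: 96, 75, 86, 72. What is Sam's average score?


Add the scores:
96 + 75 + 86 + 72 = 329
Divide by the number of tests:
329 / 4 = 82.25

82.25


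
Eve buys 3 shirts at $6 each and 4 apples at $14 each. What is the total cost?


Cost of shirts:
3 x $6 = $18
Cost of apples:
4 x $14 = $56
Add both:
$18 + $56 = $74

$74


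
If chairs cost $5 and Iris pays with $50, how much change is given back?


Start with the amount paid:
$50
Subtract the price:
$50 - $5 = $45

$45


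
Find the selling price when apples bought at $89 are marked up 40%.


Calculate the markup amount:
40% of $89 = $35.60
Add to cost:
$89 + $35.60 = $124.60

$124.60


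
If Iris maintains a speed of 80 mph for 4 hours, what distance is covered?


Use the formula: distance = speed x time
Speed = 80 mph, Time = 4 hours
80 x 4 = 320 miles

320 miles


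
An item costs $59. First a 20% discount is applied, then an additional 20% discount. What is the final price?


First discount:
20% of $59 = $11.80
Price after first discount:
$59 - $11.80 = $47.20
Second discount:
20% of $47.20 = $9.44
Final price:
$47.20 - $9.44 = $37.76

$37.76


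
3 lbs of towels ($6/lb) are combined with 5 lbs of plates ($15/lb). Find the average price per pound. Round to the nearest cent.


Cost of towels:
3 x $6 = $18
Cost of plates:
5 x $15 = $75
Total cost: $18 + $75 = $93
Total weight: 8 lbs
Average: $93 / 8 = $11.625 ≈ $11.63/lb

$11.63/lb


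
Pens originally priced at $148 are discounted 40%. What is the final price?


Calculate the discount amount:
40% of $148 = $59.20
Subtract from original:
$148 - $59.20 = $88.80

$88.80


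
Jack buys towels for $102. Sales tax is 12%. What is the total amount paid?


Calculate the tax:
12% of $102 = $12.24
Add tax to price:
$102 + $12.24 = $114.24

$114.24


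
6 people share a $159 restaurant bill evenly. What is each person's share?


Total bill: $159
Number of people: 6
Each pays: $159 / 6 = $26.50

$26.50


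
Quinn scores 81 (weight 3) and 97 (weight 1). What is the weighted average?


Weighted sum:
3 x 81 + 1 x 97 = 340
Total weight:
3 + 1 = 4
Weighted average:
340 / 4 = 85

85


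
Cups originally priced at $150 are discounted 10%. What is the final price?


Calculate the discount amount:
10% of $150 = $15
Subtract from original:
$150 - $15 = $135

$135


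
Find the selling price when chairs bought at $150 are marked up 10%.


Calculate the markup amount:
10% of $150 = $15
Add to cost:
$150 + $15 = $165

$165


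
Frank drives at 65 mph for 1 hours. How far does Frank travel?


Use the formula: distance = speed x time
Speed = 65 mph, Time = 1 hours
65 x 1 = 65 miles

65 miles


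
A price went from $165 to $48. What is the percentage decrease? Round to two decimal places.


Find the absolute change:
|48 - 165| = 117
Divide by original and multiply by 100:
117 / 165 x 100 = 70.9090...% ≈ 70.91%

70.91%


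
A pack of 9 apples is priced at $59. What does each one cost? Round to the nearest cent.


Total cost: $59
Number of items: 9
Unit price: $59 / 9 = $6.5555... ≈ $6.56

$6.56


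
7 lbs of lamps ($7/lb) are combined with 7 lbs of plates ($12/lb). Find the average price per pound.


Cost of lamps:
7 x $7 = $49
Cost of plates:
7 x $12 = $84
Total cost: $49 + $84 = $133
Total weight: 14 lbs
Average: $133 / 14 = $9.50/lb

$9.50/lb


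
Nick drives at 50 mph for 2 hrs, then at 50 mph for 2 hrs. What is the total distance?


Leg 1 distance:
50 x 2 = 100 miles
Leg 2 distance:
50 x 2 = 100 miles
Total distance:
100 + 100 = 200 miles

200 miles


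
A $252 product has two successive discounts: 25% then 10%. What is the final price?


First discount:
25% of $252 = $63
Price after first discount:
$252 - $63 = $189
Second discount:
10% of $189 = $18.90
Final price:
$189 - $18.90 = $170.10

$170.10


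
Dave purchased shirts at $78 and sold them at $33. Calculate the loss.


Selling price = $33
Cost price = $78
Loss = cost price - selling price:
Loss = $78 - $33 = $45

$45


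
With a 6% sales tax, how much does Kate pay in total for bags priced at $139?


Calculate the tax:
6% of $139 = $8.34
Add tax to price:
$139 + $8.34 = $147.34

$147.34


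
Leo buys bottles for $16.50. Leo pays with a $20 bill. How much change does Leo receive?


Start with the amount paid:
$20
Subtract the price:
$20 - $16.50 = $3.50

$3.50


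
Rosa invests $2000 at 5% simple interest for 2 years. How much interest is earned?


Use the formula I = P x R x T / 100
P x R x T = 2000 x 5 x 2 = 20000
I = 20000 / 100 = $200

$200


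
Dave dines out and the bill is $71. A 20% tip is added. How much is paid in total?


Calculate the tip:
20% of $71 = $14.20
Add tip to meal cost:
$71 + $14.20 = $85.20

$85.20


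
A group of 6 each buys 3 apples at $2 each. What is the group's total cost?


Cost per person:
3 x $2 = $6
Group total:
6 x $6 = $36

$36


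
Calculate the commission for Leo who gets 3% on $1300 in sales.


Convert rate to decimal:
3% = 0.03
Multiply by sales:
$1300 x 0.03 = $39

$39


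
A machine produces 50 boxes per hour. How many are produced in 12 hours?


Production rate: 50 boxes per hour
Time: 12 hours
Total: 50 x 12 = 600 boxes

600 boxes


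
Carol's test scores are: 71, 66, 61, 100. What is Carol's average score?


Add the scores:
71 + 66 + 61 + 100 = 298
Divide by the number of tests:
298 / 4 = 74.5

74.5


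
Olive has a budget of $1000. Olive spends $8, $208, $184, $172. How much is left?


Add up expenses:
$8 + $208 + $184 + $172 = $572
Subtract from budget:
$1000 - $572 = $428

$428


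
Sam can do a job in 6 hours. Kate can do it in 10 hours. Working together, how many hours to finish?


Sam's rate: 1/6 of the job per hour
Kate's rate: 1/10 of the job per hour
Combined rate: 1/6 + 1/10 = 4/15 per hour
Time = 1 / (4/15) = 15/4 = 3.75 hours

3.75 hours


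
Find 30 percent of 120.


Convert percentage to decimal:
30% = 0.3
Multiply:
120 x 0.3 = 36

36


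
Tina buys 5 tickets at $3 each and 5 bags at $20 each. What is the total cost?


Cost of tickets:
5 x $3 = $15
Cost of bags:
5 x $20 = $100
Add both:
$15 + $100 = $115

$115


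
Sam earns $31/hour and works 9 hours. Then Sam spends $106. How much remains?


Calculate earnings:
9 x $31 = $279
Subtract spending:
$279 - $106 = $173

$173


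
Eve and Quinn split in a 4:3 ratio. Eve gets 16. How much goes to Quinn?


Find the multiplier:
16 / 4 = 4
Apply to Quinn's share:
3 x 4 = 12

12


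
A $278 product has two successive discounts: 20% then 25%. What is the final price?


First discount:
20% of $278 = $55.60
Price after first discount:
$278 - $55.60 = $222.40
Second discount:
25% of $222.40 = $55.60
Final price:
$222.40 - $55.60 = $166.80

$166.80


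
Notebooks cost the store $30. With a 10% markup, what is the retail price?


Calculate the markup amount:
10% of $30 = $3
Add to cost:
$30 + $3 = $33

$33


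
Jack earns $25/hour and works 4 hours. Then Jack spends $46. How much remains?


Calculate earnings:
4 x $25 = $100
Subtract spending:
$100 - $46 = $54

$54


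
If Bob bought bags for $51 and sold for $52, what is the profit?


Selling price = $52
Cost price = $51
Profit = selling price - cost price:
Profit = $52 - $51 = $1

$1


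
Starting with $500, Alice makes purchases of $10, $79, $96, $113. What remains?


Add up expenses:
$10 + $79 + $96 + $113 = $298
Subtract from budget:
$500 - $298 = $202

$202


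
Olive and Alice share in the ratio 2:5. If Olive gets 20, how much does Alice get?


Find the multiplier:
20 / 2 = 10
Apply to Alice's share:
5 x 10 = 50

50


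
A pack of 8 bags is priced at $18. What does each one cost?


Total cost: $18
Number of items: 8
Unit price: $18 / 8 = $2.25

$2.25


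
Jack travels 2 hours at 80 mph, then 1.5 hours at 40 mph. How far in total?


Leg 1 distance:
80 x 2 = 160 miles
Leg 2 distance:
40 x 1.5 = 60 miles
Total distance:
160 + 60 = 220 miles

220 miles


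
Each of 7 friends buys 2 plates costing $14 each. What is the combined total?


Cost per person:
2 x $14 = $28
Group total:
7 x $28 = $196

$196


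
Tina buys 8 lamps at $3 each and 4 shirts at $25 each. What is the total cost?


Cost of lamps:
8 x $3 = $24
Cost of shirts:
4 x $25 = $100
Add both:
$24 + $100 = $124

$124


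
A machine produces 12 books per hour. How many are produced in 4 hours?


Production rate: 12 books per hour
Time: 4 hours
Total: 12 x 4 = 48 books

48 books


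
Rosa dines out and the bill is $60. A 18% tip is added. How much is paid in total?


Calculate the tip:
18% of $60 = $10.80
Add tip to meal cost:
$60 + $10.80 = $70.80

$70.80


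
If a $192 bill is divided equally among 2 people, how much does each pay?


Total bill: $192
Number of people: 2
Each pays: $192 / 2 = $96

$96


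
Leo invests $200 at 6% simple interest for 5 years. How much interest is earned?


Use the formula I = P x R x T / 100
P x R x T = 200 x 6 x 5 = 6000
I = 6000 / 100 = $60

$60


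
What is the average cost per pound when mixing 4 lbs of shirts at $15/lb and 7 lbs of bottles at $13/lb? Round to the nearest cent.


Cost of shirts:
4 x $15 = $60
Cost of bottles:
7 x $13 = $91
Total cost: $60 + $91 = $151
Total weight: 11 lbs
Average: $151 / 11 = $13.7272... ≈ $13.73/lb

$13.73/lb


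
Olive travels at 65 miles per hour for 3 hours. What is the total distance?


Use the formula: distance = speed x time
Speed = 65 mph, Time = 3 hours
65 x 3 = 195 miles

195 miles


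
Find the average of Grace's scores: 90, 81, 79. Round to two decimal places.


Add the scores:
90 + 81 + 79 = 250
Divide by the number of tests:
250 / 3 = 83.3333... ≈ 83.33

83.33


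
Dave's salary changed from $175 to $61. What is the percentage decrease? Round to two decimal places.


Find the absolute change:
|61 - 175| = 114
Divide by original and multiply by 100:
114 / 175 x 100 = 65.1428...% ≈ 65.14%

65.14%


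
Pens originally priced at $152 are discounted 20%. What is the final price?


Calculate the discount amount:
20% of $152 = $30.40
Subtract from original:
$152 - $30.40 = $121.60

$121.60


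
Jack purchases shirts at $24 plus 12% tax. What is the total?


Calculate the tax:
12% of $24 = $2.88
Add tax to price:
$24 + $2.88 = $26.88

$26.88


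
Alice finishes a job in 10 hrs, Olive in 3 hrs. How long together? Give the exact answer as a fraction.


Alice's rate: 1/10 of the job per hour
Olive's rate: 1/3 of the job per hour
Combined rate: 1/10 + 1/3 = 13/30 per hour
Time = 1 / (13/30) = 30/13 hours (≈ 2.31 hours)

30/13 hours


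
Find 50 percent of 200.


Convert percentage to decimal:
50% = 0.5
Multiply:
200 x 0.5 = 100

100


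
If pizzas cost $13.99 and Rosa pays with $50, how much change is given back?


Start with the amount paid:
$50
Subtract the price:
$50 - $13.99 = $36.01

$36.01


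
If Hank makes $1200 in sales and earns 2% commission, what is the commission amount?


Convert rate to decimal:
2% = 0.02
Multiply by sales:
$1200 x 0.02 = $24

$24


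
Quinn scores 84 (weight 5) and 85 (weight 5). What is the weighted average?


Weighted sum:
5 x 84 + 5 x 85 = 845
Total weight:
5 + 5 = 10
Weighted average:
845 / 10 = 84.5

84.5


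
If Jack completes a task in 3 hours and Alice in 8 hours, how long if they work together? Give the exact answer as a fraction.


Jack's rate: 1/3 of the job per hour
Alice's rate: 1/8 of the job per hour
Combined rate: 1/3 + 1/8 = 11/24 per hour
Time = 1 / (11/24) = 24/11 hours (≈ 2.18 hours)

24/11 hours


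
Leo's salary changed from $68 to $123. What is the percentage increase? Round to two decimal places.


Find the absolute change:
|123 - 68| = 55
Divide by original and multiply by 100:
55 / 68 x 100 = 80.8823...% ≈ 80.88%

80.88%


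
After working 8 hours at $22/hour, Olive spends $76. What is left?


Calculate earnings:
8 x $22 = $176
Subtract spending:
$176 - $76 = $100

$100


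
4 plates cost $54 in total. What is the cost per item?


Total cost: $54
Number of items: 4
Unit price: $54 / 4 = $13.50

$13.50


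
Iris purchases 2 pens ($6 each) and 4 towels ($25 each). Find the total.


Cost of pens:
2 x $6 = $12
Cost of towels:
4 x $25 = $100
Add both:
$12 + $100 = $112

$112


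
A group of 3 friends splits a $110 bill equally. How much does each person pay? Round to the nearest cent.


Total bill: $110
Number of people: 3
Each pays: $110 / 3 = $36.6666... ≈ $36.67

$36.67


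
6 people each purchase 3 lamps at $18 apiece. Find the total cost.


Cost per person:
3 x $18 = $54
Group total:
6 x $54 = $324

$324


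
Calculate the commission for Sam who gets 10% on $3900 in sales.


Convert rate to decimal:
10% = 0.1
Multiply by sales:
$3900 x 0.1 = $390

$390


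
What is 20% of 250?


Convert percentage to decimal:
20% = 0.2
Multiply:
250 x 0.2 = 50

50


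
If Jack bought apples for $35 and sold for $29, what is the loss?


Selling price = $29
Cost price = $35
Loss = cost price - selling price:
Loss = $35 - $29 = $6

$6


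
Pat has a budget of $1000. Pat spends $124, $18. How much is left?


Add up expenses:
$124 + $18 = $142
Subtract from budget:
$1000 - $142 = $858

$858


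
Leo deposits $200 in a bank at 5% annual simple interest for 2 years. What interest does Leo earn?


Use the formula I = P x R x T / 100
P x R x T = 200 x 5 x 2 = 2000
I = 2000 / 100 = $20

$20


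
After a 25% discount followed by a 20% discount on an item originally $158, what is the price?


First discount:
25% of $158 = $39.50
Price after first discount:
$158 - $39.50 = $118.50
Second discount:
20% of $118.50 = $23.70
Final price:
$118.50 - $23.70 = $94.80

$94.80


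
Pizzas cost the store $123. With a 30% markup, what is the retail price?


Calculate the markup amount:
30% of $123 = $36.90
Add to cost:
$123 + $36.90 = $159.90

$159.90


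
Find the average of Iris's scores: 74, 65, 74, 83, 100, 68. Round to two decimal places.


Add the scores:
74 + 65 + 74 + 83 + 100 + 68 = 464
Divide by the number of tests:
464 / 6 = 77.3333... ≈ 77.33

77.33


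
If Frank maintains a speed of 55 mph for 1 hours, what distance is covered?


Use the formula: distance = speed x time
Speed = 55 mph, Time = 1 hours
55 x 1 = 55 miles

55 miles


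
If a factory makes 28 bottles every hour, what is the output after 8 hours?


Production rate: 28 bottles per hour
Time: 8 hours
Total: 28 x 8 = 224 bottles

224 bottles


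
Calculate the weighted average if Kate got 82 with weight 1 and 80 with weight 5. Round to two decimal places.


Weighted sum:
1 x 82 + 5 x 80 = 482
Total weight:
1 + 5 = 6
Weighted average:
482 / 6 = 80.3333... ≈ 80.33

80.33


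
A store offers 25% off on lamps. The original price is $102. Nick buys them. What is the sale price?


Calculate the discount amount:
25% of $102 = $25.50
Subtract from original:
$102 - $25.50 = $76.50

$76.50


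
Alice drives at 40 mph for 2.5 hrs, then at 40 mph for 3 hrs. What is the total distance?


Leg 1 distance:
40 x 2.5 = 100 miles
Leg 2 distance:
40 x 3 = 120 miles
Total distance:
100 + 120 = 220 miles

220 miles


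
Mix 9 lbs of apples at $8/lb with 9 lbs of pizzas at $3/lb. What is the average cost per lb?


Cost of apples:
9 x $8 = $72
Cost of pizzas:
9 x $3 = $27
Total cost: $72 + $27 = $99
Total weight: 18 lbs
Average: $99 / 18 = $5.50/lb

$5.50/lb


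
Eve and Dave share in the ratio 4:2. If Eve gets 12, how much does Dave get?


Find the multiplier:
12 / 4 = 3
Apply to Dave's share:
2 x 3 = 6

6


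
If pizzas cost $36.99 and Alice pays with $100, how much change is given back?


Start with the amount paid:
$100
Subtract the price:
$100 - $36.99 = $63.01

$63.01


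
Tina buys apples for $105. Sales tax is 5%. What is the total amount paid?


Calculate the tax:
5% of $105 = $5.25
Add tax to price:
$105 + $5.25 = $110.25

$110.25


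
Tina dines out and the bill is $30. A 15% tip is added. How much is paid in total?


Calculate the tip:
15% of $30 = $4.50
Add tip to meal cost:
$30 + $4.50 = $34.50

$34.50


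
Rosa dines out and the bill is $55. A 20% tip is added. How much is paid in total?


Calculate the tip:
20% of $55 = $11
Add tip to meal cost:
$55 + $11 = $66

$66


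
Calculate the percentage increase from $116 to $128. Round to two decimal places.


Find the absolute change:
|128 - 116| = 12
Divide by original and multiply by 100:
12 / 116 x 100 = 10.3448...% ≈ 10.34%

10.34%


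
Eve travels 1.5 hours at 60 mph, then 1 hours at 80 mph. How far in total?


Leg 1 distance:
60 x 1.5 = 90 miles
Leg 2 distance:
80 x 1 = 80 miles
Total distance:
90 + 80 = 170 miles

170 miles


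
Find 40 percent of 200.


Convert percentage to decimal:
40% = 0.4
Multiply:
200 x 0.4 = 80

80


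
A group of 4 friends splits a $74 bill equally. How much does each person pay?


Total bill: $74
Number of people: 4
Each pays: $74 / 4 = $18.50

$18.50


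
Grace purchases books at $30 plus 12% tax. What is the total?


Calculate the tax:
12% of $30 = $3.60
Add tax to price:
$30 + $3.60 = $33.60

$33.60


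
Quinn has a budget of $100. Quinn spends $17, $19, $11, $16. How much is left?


Add up expenses:
$17 + $19 + $11 + $16 = $63
Subtract from budget:
$100 - $63 = $37

$37


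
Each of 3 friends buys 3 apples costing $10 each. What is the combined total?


Cost per person:
3 x $10 = $30
Group total:
3 x $30 = $90

$90


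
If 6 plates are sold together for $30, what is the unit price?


Total cost: $30
Number of items: 6
Unit price: $30 / 6 = $5

$5


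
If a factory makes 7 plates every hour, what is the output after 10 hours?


Production rate: 7 plates per hour
Time: 10 hours
Total: 7 x 10 = 70 plates

70 plates


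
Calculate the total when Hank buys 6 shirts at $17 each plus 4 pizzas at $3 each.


Cost of shirts:
6 x $17 = $102
Cost of pizzas:
4 x $3 = $12
Add both:
$102 + $12 = $114

$114


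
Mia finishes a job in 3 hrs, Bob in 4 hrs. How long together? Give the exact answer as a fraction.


Mia's rate: 1/3 of the job per hour
Bob's rate: 1/4 of the job per hour
Combined rate: 1/3 + 1/4 = 7/12 per hour
Time = 1 / (7/12) = 12/7 hours (≈ 1.71 hours)

12/7 hours


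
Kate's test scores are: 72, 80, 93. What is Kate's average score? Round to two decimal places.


Add the scores:
72 + 80 + 93 = 245
Divide by the number of tests:
245 / 3 = 81.6666... ≈ 81.67

81.67


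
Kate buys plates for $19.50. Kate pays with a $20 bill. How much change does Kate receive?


Start with the amount paid:
$20
Subtract the price:
$20 - $19.50 = $0.50

$0.50


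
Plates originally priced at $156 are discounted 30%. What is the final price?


Calculate the discount amount:
30% of $156 = $46.80
Subtract from original:
$156 - $46.80 = $109.20

$109.20


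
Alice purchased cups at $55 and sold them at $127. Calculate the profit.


Selling price = $127
Cost price = $55
Profit = selling price - cost price:
Profit = $127 - $55 = $72

$72


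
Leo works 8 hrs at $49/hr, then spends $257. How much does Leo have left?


Calculate earnings:
8 x $49 = $392
Subtract spending:
$392 - $257 = $135

$135


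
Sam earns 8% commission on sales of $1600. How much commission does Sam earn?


Convert rate to decimal:
8% = 0.08
Multiply by sales:
$1600 x 0.08 = $128

$128


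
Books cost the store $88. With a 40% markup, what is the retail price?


Calculate the markup amount:
40% of $88 = $35.20
Add to cost:
$88 + $35.20 = $123.20

$123.20


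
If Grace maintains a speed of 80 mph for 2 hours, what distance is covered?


Use the formula: distance = speed x time
Speed = 80 mph, Time = 2 hours
80 x 2 = 160 miles

160 miles


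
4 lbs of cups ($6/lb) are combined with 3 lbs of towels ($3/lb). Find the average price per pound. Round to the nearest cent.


Cost of cups:
4 x $6 = $24
Cost of towels:
3 x $3 = $9
Total cost: $24 + $9 = $33
Total weight: 7 lbs
Average: $33 / 7 = $4.7142... ≈ $4.71/lb

$4.71/lb


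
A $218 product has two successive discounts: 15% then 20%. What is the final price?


First discount:
15% of $218 = $32.70
Price after first discount:
$218 - $32.70 = $185.30
Second discount:
20% of $185.30 = $37.06
Final price:
$185.30 - $37.06 = $148.24

$148.24


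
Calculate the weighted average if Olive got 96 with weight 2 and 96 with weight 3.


Weighted sum:
2 x 96 + 3 x 96 = 480
Total weight:
2 + 3 = 5
Weighted average:
480 / 5 = 96

96


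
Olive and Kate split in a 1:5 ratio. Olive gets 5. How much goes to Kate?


Find the multiplier:
5 / 1 = 5
Apply to Kate's share:
5 x 5 = 25

25


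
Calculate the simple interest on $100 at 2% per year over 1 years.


Use the formula I = P x R x T / 100
P x R x T = 100 x 2 x 1 = 200
I = 200 / 100 = $2

$2


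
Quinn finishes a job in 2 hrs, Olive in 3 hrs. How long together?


Quinn's rate: 1/2 of the job per hour
Olive's rate: 1/3 of the job per hour
Combined rate: 1/2 + 1/3 = 5/6 per hour
Time = 1 / (5/6) = 6/5 = 1.2 hours

1.2 hours


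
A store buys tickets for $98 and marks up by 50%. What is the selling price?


Calculate the markup amount:
50% of $98 = $49
Add to cost:
$98 + $49 = $147

$147


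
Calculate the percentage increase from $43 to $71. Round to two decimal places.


Find the absolute change:
|71 - 43| = 28
Divide by original and multiply by 100:
28 / 43 x 100 = 65.1162...% ≈ 65.12%

65.12%
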